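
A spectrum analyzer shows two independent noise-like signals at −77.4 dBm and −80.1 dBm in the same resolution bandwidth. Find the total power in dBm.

Convert to linear, add, convert back:
P₁ = 1.82×10⁻¹¹ W, P₂ = 9.77×10⁻¹² W
P_tot = 2.80×10⁻¹¹ W → 10 log₁₀(P_tot / 10⁻³) = −75.5 dBm

−75.5 dBm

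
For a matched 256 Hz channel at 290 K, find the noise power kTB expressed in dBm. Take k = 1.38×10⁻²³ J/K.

P_n = kTB = 1.38×10⁻²³ × 290 × 2.56×10² = 1.02×10⁻¹⁸ W
In dBm: 10 log₁₀(1.02×10⁻¹⁸ / 10⁻³) = −149.9 dBm

−149.9 dBm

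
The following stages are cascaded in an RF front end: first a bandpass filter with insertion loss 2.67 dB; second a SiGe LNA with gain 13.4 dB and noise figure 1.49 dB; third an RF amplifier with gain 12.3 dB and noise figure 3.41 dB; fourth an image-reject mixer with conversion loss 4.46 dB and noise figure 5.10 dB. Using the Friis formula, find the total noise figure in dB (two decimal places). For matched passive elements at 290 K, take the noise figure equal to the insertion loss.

Convert to linear (a loss of L dB is a gain of −L dB): F_i = 10^(NF_i/10), G_i = 10^(G_i,dB/10)
  Stage 1: F_1 = 10^(2.67/10) = 1.849, G_1 = 10^(−2.67/10) = 0.5408
  Stage 2: F_2 = 10^(1.49/10) = 1.409, G_2 = 10^(13.4/10) = 21.88
  Stage 3: F_3 = 10^(3.41/10) = 2.193, G_3 = 10^(12.3/10) = 16.98
  Stage 4: F_4 = 10^(5.10/10) = 3.236, G_4 = 10^(−4.46/10) = 0.3581
Friis cascade:
  F = 1.849 + (1.409 − 1)/0.5408 + (2.193 − 1)/11.83 + (3.236 − 1)/200.9 = 2.718
NF = 10 log₁₀(2.718) = 4.34 dB

4.34 dB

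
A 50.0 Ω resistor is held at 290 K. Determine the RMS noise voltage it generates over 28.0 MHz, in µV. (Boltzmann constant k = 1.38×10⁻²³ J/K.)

V_n = √(4kTRB)
4kTRB = 4 × 1.38×10⁻²³ × 290 × 5.00×10¹ × 2.80×10⁷ = 2.24×10⁻¹¹ V²
V_n = √(2.24×10⁻¹¹) = 4.73×10⁻⁶ V = 4.73 µV

4.73 µV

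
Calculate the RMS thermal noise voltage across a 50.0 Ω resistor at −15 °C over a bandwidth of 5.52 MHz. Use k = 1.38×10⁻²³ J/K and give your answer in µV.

T = −15 °C + 273.15 = 258.15 K
V_n = √(4kTRB)
4kTRB = 4 × 1.38×10⁻²³ × 258.15 × 5.00×10¹ × 5.52×10⁶ = 3.93×10⁻¹² V²
V_n = √(3.93×10⁻¹²) = 1.98×10⁻⁶ V = 1.98 µV

1.98 µV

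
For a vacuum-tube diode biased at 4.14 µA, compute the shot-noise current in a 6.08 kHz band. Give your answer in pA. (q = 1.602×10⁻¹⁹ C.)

89.8 pA

I_n = √(2qI·B)
2qI·B = 2 × 1.602×10⁻¹⁹ × 4.14×10⁻⁶ × 6.08×10³ = 8.06×10⁻²¹ A²
I_n = √(8.06×10⁻²¹) = 8.98×10⁻¹¹ A = 89.8 pA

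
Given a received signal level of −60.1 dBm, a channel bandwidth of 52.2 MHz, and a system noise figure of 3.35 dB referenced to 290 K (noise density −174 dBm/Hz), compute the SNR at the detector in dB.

Noise floor: N = −174 + 10 log₁₀(B) + NF
10 log₁₀(5.22×10⁷) = 77.18 dB
N = −174 + 77.18 + 3.35 = −93.47 dBm
SNR = P_sig − N = −60.1 − (−93.47) = 33.37 dB → 33.4 dB

33.4 dB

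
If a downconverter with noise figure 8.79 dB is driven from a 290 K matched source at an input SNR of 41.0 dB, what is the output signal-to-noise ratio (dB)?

32.21 dB

By definition F = SNR_in/SNR_out, so in dB: SNR_out = SNR_in − NF
SNR_out = 41.0 − 8.79 = 32.21 dB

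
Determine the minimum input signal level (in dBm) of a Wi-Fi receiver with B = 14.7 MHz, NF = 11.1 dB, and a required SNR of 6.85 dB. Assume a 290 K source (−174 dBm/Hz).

Sensitivity = −174 + 10 log₁₀(B) + NF + SNR_min
= −174 + 71.67 + 11.1 + 6.85
= −84.38 dBm → −84.4 dBm

−84.4 dBm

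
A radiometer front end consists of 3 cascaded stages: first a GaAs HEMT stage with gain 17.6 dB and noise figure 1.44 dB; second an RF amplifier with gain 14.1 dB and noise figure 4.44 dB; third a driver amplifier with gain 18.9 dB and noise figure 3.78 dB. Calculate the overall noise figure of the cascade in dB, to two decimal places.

1.54 dB

Convert to linear (a loss of L dB is a gain of −L dB): F_i = 10^(NF_i/10), G_i = 10^(G_i,dB/10)
  Stage 1: F_1 = 10^(1.44/10) = 1.393, G_1 = 10^(17.6/10) = 57.54
  Stage 2: F_2 = 10^(4.44/10) = 2.780, G_2 = 10^(14.1/10) = 25.70
  Stage 3: F_3 = 10^(3.78/10) = 2.388, G_3 = 10^(18.9/10) = 77.62
Friis cascade:
  F = 1.393 + (2.780 − 1)/57.54 + (2.388 − 1)/1479 = 1.425
NF = 10 log₁₀(1.425) = 1.54 dB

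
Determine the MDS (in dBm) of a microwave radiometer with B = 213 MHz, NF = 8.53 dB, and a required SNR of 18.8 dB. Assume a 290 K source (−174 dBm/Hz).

−63.4 dBm

Sensitivity = −174 + 10 log₁₀(B) + NF + SNR_min
= −174 + 83.28 + 8.53 + 18.8
= −63.39 dBm → −63.4 dBm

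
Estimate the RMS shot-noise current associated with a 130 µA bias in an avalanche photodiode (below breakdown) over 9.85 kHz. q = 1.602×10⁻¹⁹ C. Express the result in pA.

641 pA

I_n = √(2qI·B)
2qI·B = 2 × 1.602×10⁻¹⁹ × 1.30×10⁻⁴ × 9.85×10³ = 4.10×10⁻¹⁹ A²
I_n = √(4.10×10⁻¹⁹) = 6.41×10⁻¹⁰ A = 641 pA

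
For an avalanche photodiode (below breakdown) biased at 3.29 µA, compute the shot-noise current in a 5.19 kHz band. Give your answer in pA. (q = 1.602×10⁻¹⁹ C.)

I_n = √(2qI·B)
2qI·B = 2 × 1.602×10⁻¹⁹ × 3.29×10⁻⁶ × 5.19×10³ = 5.47×10⁻²¹ A²
I_n = √(5.47×10⁻²¹) = 7.40×10⁻¹¹ A = 74.0 pA

74.0 pA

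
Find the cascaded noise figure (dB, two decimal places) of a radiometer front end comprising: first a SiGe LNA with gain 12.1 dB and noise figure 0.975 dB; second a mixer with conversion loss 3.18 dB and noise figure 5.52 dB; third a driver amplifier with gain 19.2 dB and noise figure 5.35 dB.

Convert to linear (a loss of L dB is a gain of −L dB): F_i = 10^(NF_i/10), G_i = 10^(G_i,dB/10)
  Stage 1: F_1 = 10^(0.975/10) = 1.252, G_1 = 10^(12.1/10) = 16.22
  Stage 2: F_2 = 10^(5.52/10) = 3.565, G_2 = 10^(−3.18/10) = 0.4808
  Stage 3: F_3 = 10^(5.35/10) = 3.428, G_3 = 10^(19.2/10) = 83.18
Friis cascade:
  F = 1.252 + (3.565 − 1)/16.22 + (3.428 − 1)/7.798 = 1.721
NF = 10 log₁₀(1.721) = 2.36 dB

2.36 dB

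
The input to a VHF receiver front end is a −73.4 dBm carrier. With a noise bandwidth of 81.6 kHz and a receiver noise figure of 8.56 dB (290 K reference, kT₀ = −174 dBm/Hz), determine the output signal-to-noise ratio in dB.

42.9 dB

Noise floor: N = −174 + 10 log₁₀(B) + NF
10 log₁₀(8.16×10⁴) = 49.12 dB
N = −174 + 49.12 + 8.56 = −116.32 dBm
SNR = P_sig − N = −73.4 − (−116.32) = 42.92 dB → 42.9 dB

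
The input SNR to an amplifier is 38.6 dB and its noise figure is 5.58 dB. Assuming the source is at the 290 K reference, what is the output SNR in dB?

By definition F = SNR_in/SNR_out, so in dB: SNR_out = SNR_in − NF
SNR_out = 38.6 − 5.58 = 33.02 dB

33.02 dB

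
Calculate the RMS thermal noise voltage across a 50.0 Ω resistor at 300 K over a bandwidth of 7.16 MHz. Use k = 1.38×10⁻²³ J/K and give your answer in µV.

2.43 µV

V_n = √(4kTRB)
4kTRB = 4 × 1.38×10⁻²³ × 300 × 5.00×10¹ × 7.16×10⁶ = 5.93×10⁻¹² V²
V_n = √(5.93×10⁻¹²) = 2.43×10⁻⁶ V = 2.43 µV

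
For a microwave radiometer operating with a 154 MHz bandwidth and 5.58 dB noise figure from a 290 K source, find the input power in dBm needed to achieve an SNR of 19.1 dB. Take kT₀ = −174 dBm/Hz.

Sensitivity = −174 + 10 log₁₀(B) + NF + SNR_min
= −174 + 81.88 + 5.58 + 19.1
= −67.44 dBm → −67.4 dBm

−67.4 dBm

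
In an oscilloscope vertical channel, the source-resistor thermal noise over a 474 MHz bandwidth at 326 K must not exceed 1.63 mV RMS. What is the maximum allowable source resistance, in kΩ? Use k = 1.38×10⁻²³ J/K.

311 kΩ

Johnson–Nyquist: V_n = √(4kTRB) ⇒ R = V_n² / (4kTB)
4kTB = 4 × 1.38×10⁻²³ × 326 × 4.74×10⁸ = 8.53×10⁻¹²
R = (1.63×10⁻³)² / 8.53×10⁻¹² = 3.11×10⁵ Ω = 311 kΩ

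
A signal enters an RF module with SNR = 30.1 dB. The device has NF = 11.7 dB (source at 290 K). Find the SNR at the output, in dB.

18.4 dB

By definition F = SNR_in/SNR_out, so in dB: SNR_out = SNR_in − NF
SNR_out = 30.1 − 11.7 = 18.4 dB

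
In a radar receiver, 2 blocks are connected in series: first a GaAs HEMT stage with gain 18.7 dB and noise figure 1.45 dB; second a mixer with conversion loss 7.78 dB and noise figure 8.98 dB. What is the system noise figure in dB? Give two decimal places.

Convert to linear (a loss of L dB is a gain of −L dB): F_i = 10^(NF_i/10), G_i = 10^(G_i,dB/10)
  Stage 1: F_1 = 10^(1.45/10) = 1.396, G_1 = 10^(18.7/10) = 74.13
  Stage 2: F_2 = 10^(8.98/10) = 7.907, G_2 = 10^(−7.78/10) = 0.1667
Friis cascade:
  F = 1.396 + (7.907 − 1)/74.13 = 1.490
NF = 10 log₁₀(1.490) = 1.73 dB

1.73 dB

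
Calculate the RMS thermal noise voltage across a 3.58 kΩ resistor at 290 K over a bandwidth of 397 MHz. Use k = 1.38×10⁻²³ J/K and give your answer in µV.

V_n = √(4kTRB)
4kTRB = 4 × 1.38×10⁻²³ × 290 × 3.58×10³ × 3.97×10⁸ = 2.28×10⁻⁸ V²
V_n = √(2.28×10⁻⁸) = 1.51×10⁻⁴ V = 151 µV

151 µV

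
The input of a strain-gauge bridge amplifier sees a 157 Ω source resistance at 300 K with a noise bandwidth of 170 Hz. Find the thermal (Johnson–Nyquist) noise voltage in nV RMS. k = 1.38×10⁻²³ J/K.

21.0 nV

V_n = √(4kTRB)
4kTRB = 4 × 1.38×10⁻²³ × 300 × 1.57×10² × 1.70×10² = 4.42×10⁻¹⁶ V²
V_n = √(4.42×10⁻¹⁶) = 2.10×10⁻⁸ V = 21.0 nV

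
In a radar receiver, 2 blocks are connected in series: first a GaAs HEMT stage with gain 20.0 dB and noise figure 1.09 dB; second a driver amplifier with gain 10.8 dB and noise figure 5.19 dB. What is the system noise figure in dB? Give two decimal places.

1.17 dB

Convert to linear (a loss of L dB is a gain of −L dB): F_i = 10^(NF_i/10), G_i = 10^(G_i,dB/10)
  Stage 1: F_1 = 10^(1.09/10) = 1.285, G_1 = 10^(20.0/10) = 100.0
  Stage 2: F_2 = 10^(5.19/10) = 3.304, G_2 = 10^(10.8/10) = 12.02
Friis cascade:
  F = 1.285 + (3.304 − 1)/100.0 = 1.308
NF = 10 log₁₀(1.308) = 1.17 dB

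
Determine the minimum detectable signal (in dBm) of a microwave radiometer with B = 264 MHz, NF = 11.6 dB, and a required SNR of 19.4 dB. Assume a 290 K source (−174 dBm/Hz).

Sensitivity = −174 + 10 log₁₀(B) + NF + SNR_min
= −174 + 84.22 + 11.6 + 19.4
= −58.78 dBm → −58.8 dBm

−58.8 dBm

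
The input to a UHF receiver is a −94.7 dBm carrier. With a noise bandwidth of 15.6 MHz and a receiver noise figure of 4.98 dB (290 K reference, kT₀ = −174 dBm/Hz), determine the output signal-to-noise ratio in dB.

2.4 dB

Noise floor: N = −174 + 10 log₁₀(B) + NF
10 log₁₀(1.56×10⁷) = 71.93 dB
N = −174 + 71.93 + 4.98 = −97.09 dBm
SNR = P_sig − N = −94.7 − (−97.09) = 2.39 dB → 2.4 dB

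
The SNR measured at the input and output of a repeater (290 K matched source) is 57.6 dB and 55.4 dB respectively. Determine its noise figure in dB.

2.2 dB

NF (dB) = SNR_in(dB) − SNR_out(dB) when the source is at T₀
NF = 57.6 − 55.4 = 2.2 dB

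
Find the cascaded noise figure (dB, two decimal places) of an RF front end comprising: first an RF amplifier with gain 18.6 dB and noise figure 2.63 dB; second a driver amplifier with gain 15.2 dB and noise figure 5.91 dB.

2.72 dB

Convert to linear (a loss of L dB is a gain of −L dB): F_i = 10^(NF_i/10), G_i = 10^(G_i,dB/10)
  Stage 1: F_1 = 10^(2.63/10) = 1.832, G_1 = 10^(18.6/10) = 72.44
  Stage 2: F_2 = 10^(5.91/10) = 3.899, G_2 = 10^(15.2/10) = 33.11
Friis cascade:
  F = 1.832 + (3.899 − 1)/72.44 = 1.872
NF = 10 log₁₀(1.872) = 2.72 dB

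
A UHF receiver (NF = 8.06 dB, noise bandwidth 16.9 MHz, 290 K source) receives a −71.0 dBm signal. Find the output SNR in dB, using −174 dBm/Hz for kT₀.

Noise floor: N = −174 + 10 log₁₀(B) + NF
10 log₁₀(1.69×10⁷) = 72.28 dB
N = −174 + 72.28 + 8.06 = −93.66 dBm
SNR = P_sig − N = −71.0 − (−93.66) = 22.66 dB → 22.7 dB

22.7 dB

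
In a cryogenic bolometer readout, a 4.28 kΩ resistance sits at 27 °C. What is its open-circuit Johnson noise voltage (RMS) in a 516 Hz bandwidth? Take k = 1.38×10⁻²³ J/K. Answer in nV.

191 nV

T = 27 °C + 273.15 = 300.15 K
V_n = √(4kTRB)
4kTRB = 4 × 1.38×10⁻²³ × 300.15 × 4.28×10³ × 5.16×10² = 3.66×10⁻¹⁴ V²
V_n = √(3.66×10⁻¹⁴) = 1.91×10⁻⁷ V = 191 nV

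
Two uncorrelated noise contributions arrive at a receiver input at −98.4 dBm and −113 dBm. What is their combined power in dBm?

Convert to linear, add, convert back:
P₁ = 1.45×10⁻¹³ W, P₂ = 5.01×10⁻¹⁵ W
P_tot = 1.50×10⁻¹³ W → 10 log₁₀(P_tot / 10⁻³) = −98.3 dBm

−98.3 dBm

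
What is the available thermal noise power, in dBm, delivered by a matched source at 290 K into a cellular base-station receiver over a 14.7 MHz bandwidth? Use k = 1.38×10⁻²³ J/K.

P_n = kTB = 1.38×10⁻²³ × 290 × 1.47×10⁷ = 5.88×10⁻¹⁴ W
In dBm: 10 log₁₀(5.88×10⁻¹⁴ / 10⁻³) = −102.3 dBm

−102.3 dBm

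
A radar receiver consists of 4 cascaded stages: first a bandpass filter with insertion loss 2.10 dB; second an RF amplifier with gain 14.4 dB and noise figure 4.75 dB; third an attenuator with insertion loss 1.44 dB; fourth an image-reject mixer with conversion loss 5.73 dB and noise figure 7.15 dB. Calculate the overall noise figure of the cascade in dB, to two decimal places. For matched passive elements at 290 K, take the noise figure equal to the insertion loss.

Convert to linear (a loss of L dB is a gain of −L dB): F_i = 10^(NF_i/10), G_i = 10^(G_i,dB/10)
  Stage 1: F_1 = 10^(2.10/10) = 1.622, G_1 = 10^(−2.10/10) = 0.6166
  Stage 2: F_2 = 10^(4.75/10) = 2.985, G_2 = 10^(14.4/10) = 27.54
  Stage 3: F_3 = 10^(1.44/10) = 1.393, G_3 = 10^(−1.44/10) = 0.7178
  Stage 4: F_4 = 10^(7.15/10) = 5.188, G_4 = 10^(−5.73/10) = 0.2673
Friis cascade:
  F = 1.622 + (2.985 − 1)/0.6166 + (1.393 − 1)/16.98 + (5.188 − 1)/12.19 = 5.208
NF = 10 log₁₀(5.208) = 7.17 dB

7.17 dB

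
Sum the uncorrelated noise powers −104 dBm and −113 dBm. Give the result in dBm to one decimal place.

Convert to linear, add, convert back:
P₁ = 3.98×10⁻¹⁴ W, P₂ = 5.01×10⁻¹⁵ W
P_tot = 4.48×10⁻¹⁴ W → 10 log₁₀(P_tot / 10⁻³) = −103.5 dBm

−103.5 dBm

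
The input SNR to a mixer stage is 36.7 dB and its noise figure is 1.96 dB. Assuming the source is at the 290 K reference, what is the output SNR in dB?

By definition F = SNR_in/SNR_out, so in dB: SNR_out = SNR_in − NF
SNR_out = 36.7 − 1.96 = 34.74 dB

34.74 dB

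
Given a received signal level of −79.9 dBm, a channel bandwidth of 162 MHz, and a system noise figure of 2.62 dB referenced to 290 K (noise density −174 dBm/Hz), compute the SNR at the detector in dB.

Noise floor: N = −174 + 10 log₁₀(B) + NF
10 log₁₀(1.62×10⁸) = 82.1 dB
N = −174 + 82.1 + 2.62 = −89.28 dBm
SNR = P_sig − N = −79.9 − (−89.28) = 9.38 dB → 9.4 dB

9.4 dB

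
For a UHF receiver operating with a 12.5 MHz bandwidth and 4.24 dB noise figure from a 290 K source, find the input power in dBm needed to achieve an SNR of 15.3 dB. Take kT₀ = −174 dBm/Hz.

Sensitivity = −174 + 10 log₁₀(B) + NF + SNR_min
= −174 + 70.97 + 4.24 + 15.3
= −83.49 dBm → −83.5 dBm

−83.5 dBm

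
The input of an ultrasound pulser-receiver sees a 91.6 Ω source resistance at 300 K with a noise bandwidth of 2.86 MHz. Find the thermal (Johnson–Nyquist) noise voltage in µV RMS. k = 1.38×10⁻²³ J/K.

V_n = √(4kTRB)
4kTRB = 4 × 1.38×10⁻²³ × 300 × 9.16×10¹ × 2.86×10⁶ = 4.34×10⁻¹² V²
V_n = √(4.34×10⁻¹²) = 2.08×10⁻⁶ V = 2.08 µV

2.08 µV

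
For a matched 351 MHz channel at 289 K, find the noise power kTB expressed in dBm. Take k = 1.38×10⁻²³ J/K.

P_n = kTB = 1.38×10⁻²³ × 289 × 3.51×10⁸ = 1.40×10⁻¹² W
In dBm: 10 log₁₀(1.40×10⁻¹² / 10⁻³) = −88.5 dBm

−88.5 dBm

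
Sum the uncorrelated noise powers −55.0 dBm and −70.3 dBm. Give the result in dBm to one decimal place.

−54.9 dBm

Convert to linear, add, convert back:
P₁ = 3.16×10⁻⁹ W, P₂ = 9.33×10⁻¹¹ W
P_tot = 3.26×10⁻⁹ W → 10 log₁₀(P_tot / 10⁻³) = −54.9 dBm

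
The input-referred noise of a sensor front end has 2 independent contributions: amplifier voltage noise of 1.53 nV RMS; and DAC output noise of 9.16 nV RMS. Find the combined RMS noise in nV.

Uncorrelated sources add in power (mean-square): V_tot = √(ΣV_i²)
V_tot = √[(1.53×10⁻⁹)² + (9.16×10⁻⁹)²] = 9.29×10⁻⁹ V = 9.29 nV

9.29 nV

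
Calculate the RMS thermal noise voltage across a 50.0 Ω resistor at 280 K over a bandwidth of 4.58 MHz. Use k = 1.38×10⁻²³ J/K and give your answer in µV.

V_n = √(4kTRB)
4kTRB = 4 × 1.38×10⁻²³ × 280 × 5.00×10¹ × 4.58×10⁶ = 3.54×10⁻¹² V²
V_n = √(3.54×10⁻¹²) = 1.88×10⁻⁶ V = 1.88 µV

1.88 µV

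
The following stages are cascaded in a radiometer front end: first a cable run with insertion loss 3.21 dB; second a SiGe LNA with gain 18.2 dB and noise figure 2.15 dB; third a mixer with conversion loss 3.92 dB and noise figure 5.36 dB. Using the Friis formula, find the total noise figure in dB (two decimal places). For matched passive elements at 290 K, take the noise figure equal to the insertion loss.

5.46 dB

Convert to linear (a loss of L dB is a gain of −L dB): F_i = 10^(NF_i/10), G_i = 10^(G_i,dB/10)
  Stage 1: F_1 = 10^(3.21/10) = 2.094, G_1 = 10^(−3.21/10) = 0.4775
  Stage 2: F_2 = 10^(2.15/10) = 1.641, G_2 = 10^(18.2/10) = 66.07
  Stage 3: F_3 = 10^(5.36/10) = 3.436, G_3 = 10^(−3.92/10) = 0.4055
Friis cascade:
  F = 2.094 + (1.641 − 1)/0.4775 + (3.436 − 1)/31.55 = 3.513
NF = 10 log₁₀(3.513) = 5.46 dB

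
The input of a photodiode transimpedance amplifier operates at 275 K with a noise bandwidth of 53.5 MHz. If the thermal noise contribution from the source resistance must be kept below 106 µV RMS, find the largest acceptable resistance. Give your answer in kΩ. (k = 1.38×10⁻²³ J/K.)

Johnson–Nyquist: V_n = √(4kTRB) ⇒ R = V_n² / (4kTB)
4kTB = 4 × 1.38×10⁻²³ × 275 × 5.35×10⁷ = 8.12×10⁻¹³
R = (1.06×10⁻⁴)² / 8.12×10⁻¹³ = 1.38×10⁴ Ω = 13.8 kΩ

13.8 kΩ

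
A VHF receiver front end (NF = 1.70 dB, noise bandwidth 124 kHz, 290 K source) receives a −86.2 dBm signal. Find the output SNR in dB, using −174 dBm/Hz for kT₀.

Noise floor: N = −174 + 10 log₁₀(B) + NF
10 log₁₀(1.24×10⁵) = 50.93 dB
N = −174 + 50.93 + 1.70 = −121.37 dBm
SNR = P_sig − N = −86.2 − (−121.37) = 35.17 dB → 35.2 dB

35.2 dB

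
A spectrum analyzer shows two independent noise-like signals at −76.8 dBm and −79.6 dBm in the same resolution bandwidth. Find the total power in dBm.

−75.0 dBm

Convert to linear, add, convert back:
P₁ = 2.09×10⁻¹¹ W, P₂ = 1.10×10⁻¹¹ W
P_tot = 3.19×10⁻¹¹ W → 10 log₁₀(P_tot / 10⁻³) = −75.0 dBm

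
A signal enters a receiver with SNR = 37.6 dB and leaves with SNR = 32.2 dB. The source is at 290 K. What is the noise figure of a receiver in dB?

NF (dB) = SNR_in(dB) − SNR_out(dB) when the source is at T₀
NF = 37.6 − 32.2 = 5.4 dB

5.4 dB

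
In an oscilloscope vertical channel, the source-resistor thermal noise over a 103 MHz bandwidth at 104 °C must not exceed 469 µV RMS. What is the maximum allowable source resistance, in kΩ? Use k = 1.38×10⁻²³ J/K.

103 kΩ

T = 104 °C + 273.15 = 377.15 K
Johnson–Nyquist: V_n = √(4kTRB) ⇒ R = V_n² / (4kTB)
4kTB = 4 × 1.38×10⁻²³ × 377.15 × 1.03×10⁸ = 2.14×10⁻¹²
R = (4.69×10⁻⁴)² / 2.14×10⁻¹² = 1.03×10⁵ Ω = 103 kΩ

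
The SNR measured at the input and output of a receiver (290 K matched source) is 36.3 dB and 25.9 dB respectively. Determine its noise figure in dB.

10.4 dB

NF (dB) = SNR_in(dB) − SNR_out(dB) when the source is at T₀
NF = 36.3 − 25.9 = 10.4 dB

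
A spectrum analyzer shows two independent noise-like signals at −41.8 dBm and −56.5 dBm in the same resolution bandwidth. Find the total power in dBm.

−41.7 dBm

Convert to linear, add, convert back:
P₁ = 6.61×10⁻⁸ W, P₂ = 2.24×10⁻⁹ W
P_tot = 6.83×10⁻⁸ W → 10 log₁₀(P_tot / 10⁻³) = −41.7 dBm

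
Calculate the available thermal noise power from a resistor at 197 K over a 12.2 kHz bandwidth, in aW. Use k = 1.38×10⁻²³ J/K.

P_n = kTB = 1.38×10⁻²³ × 197 × 1.22×10⁴ = 3.32×10⁻¹⁷ W = 33.2 aW

33.2 aW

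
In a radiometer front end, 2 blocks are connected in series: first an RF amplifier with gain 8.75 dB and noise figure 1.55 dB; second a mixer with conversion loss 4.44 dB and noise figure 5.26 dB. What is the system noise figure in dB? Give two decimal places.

Convert to linear (a loss of L dB is a gain of −L dB): F_i = 10^(NF_i/10), G_i = 10^(G_i,dB/10)
  Stage 1: F_1 = 10^(1.55/10) = 1.429, G_1 = 10^(8.75/10) = 7.499
  Stage 2: F_2 = 10^(5.26/10) = 3.357, G_2 = 10^(−4.44/10) = 0.3597
Friis cascade:
  F = 1.429 + (3.357 − 1)/7.499 = 1.743
NF = 10 log₁₀(1.743) = 2.41 dB

2.41 dB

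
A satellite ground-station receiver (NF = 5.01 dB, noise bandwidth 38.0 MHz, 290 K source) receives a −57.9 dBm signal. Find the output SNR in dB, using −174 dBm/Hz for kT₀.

35.3 dB

Noise floor: N = −174 + 10 log₁₀(B) + NF
10 log₁₀(3.80×10⁷) = 75.8 dB
N = −174 + 75.8 + 5.01 = −93.19 dBm
SNR = P_sig − N = −57.9 − (−93.19) = 35.29 dB → 35.3 dB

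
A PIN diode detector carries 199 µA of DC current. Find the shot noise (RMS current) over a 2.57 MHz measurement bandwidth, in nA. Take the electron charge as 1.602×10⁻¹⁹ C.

12.8 nA

I_n = √(2qI·B)
2qI·B = 2 × 1.602×10⁻¹⁹ × 1.99×10⁻⁴ × 2.57×10⁶ = 1.64×10⁻¹⁶ A²
I_n = √(1.64×10⁻¹⁶) = 1.28×10⁻⁸ A = 12.8 nA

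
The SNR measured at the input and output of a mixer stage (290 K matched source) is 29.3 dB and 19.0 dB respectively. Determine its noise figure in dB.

10.3 dB

NF (dB) = SNR_in(dB) − SNR_out(dB) when the source is at T₀
NF = 29.3 − 19.0 = 10.3 dB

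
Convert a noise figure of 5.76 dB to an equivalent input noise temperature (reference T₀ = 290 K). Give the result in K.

F = 10^(5.76/10) = 3.76704
T_e = (F − 1)·T₀ = (3.76704 − 1) × 290 = 802 K

802 K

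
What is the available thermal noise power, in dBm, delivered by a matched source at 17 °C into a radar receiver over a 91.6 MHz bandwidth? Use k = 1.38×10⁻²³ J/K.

T = 17 °C + 273.15 = 290.15 K
P_n = kTB = 1.38×10⁻²³ × 290.15 × 9.16×10⁷ = 3.67×10⁻¹³ W
In dBm: 10 log₁₀(3.67×10⁻¹³ / 10⁻³) = −94.4 dBm

−94.4 dBm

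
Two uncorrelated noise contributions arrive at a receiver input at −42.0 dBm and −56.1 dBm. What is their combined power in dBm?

−41.8 dBm

Convert to linear, add, convert back:
P₁ = 6.31×10⁻⁸ W, P₂ = 2.45×10⁻⁹ W
P_tot = 6.56×10⁻⁸ W → 10 log₁₀(P_tot / 10⁻³) = −41.8 dBm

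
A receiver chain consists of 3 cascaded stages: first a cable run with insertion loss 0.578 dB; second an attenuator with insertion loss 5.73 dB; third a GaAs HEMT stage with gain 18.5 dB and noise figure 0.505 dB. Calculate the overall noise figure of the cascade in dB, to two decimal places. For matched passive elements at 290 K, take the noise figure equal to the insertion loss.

Convert to linear (a loss of L dB is a gain of −L dB): F_i = 10^(NF_i/10), G_i = 10^(G_i,dB/10)
  Stage 1: F_1 = 10^(0.578/10) = 1.142, G_1 = 10^(−0.578/10) = 0.8754
  Stage 2: F_2 = 10^(5.73/10) = 3.741, G_2 = 10^(−5.73/10) = 0.2673
  Stage 3: F_3 = 10^(0.505/10) = 1.123, G_3 = 10^(18.5/10) = 70.79
Friis cascade:
  F = 1.142 + (3.741 − 1)/0.8754 + (1.123 − 1)/0.2340 = 4.801
NF = 10 log₁₀(4.801) = 6.81 dB

6.81 dB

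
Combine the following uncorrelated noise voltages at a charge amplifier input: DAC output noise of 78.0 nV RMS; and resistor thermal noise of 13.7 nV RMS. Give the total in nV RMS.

79.2 nV

Uncorrelated sources add in power (mean-square): V_tot = √(ΣV_i²)
V_tot = √[(7.80×10⁻⁸)² + (1.37×10⁻⁸)²] = 7.92×10⁻⁸ V = 79.2 nV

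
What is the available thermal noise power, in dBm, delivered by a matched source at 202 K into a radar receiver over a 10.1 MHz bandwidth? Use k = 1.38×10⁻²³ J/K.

−105.5 dBm

P_n = kTB = 1.38×10⁻²³ × 202 × 1.01×10⁷ = 2.82×10⁻¹⁴ W
In dBm: 10 log₁₀(2.82×10⁻¹⁴ / 10⁻³) = −105.5 dBm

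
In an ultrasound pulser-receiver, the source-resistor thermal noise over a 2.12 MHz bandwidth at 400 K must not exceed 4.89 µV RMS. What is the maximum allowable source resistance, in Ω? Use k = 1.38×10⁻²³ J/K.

Johnson–Nyquist: V_n = √(4kTRB) ⇒ R = V_n² / (4kTB)
4kTB = 4 × 1.38×10⁻²³ × 400 × 2.12×10⁶ = 4.68×10⁻¹⁴
R = (4.89×10⁻⁶)² / 4.68×10⁻¹⁴ = 5.11×10² Ω = 511 Ω

511 Ω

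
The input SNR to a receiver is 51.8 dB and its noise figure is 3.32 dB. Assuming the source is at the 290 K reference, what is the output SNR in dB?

48.48 dB

By definition F = SNR_in/SNR_out, so in dB: SNR_out = SNR_in − NF
SNR_out = 51.8 − 3.32 = 48.48 dB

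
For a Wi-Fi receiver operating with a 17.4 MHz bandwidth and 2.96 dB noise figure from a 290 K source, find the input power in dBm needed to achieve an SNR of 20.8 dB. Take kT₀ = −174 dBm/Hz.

−77.8 dBm

Sensitivity = −174 + 10 log₁₀(B) + NF + SNR_min
= −174 + 72.41 + 2.96 + 20.8
= −77.83 dBm → −77.8 dBm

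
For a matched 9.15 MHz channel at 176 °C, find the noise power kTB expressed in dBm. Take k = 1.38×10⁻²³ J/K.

T = 176 °C + 273.15 = 449.15 K
P_n = kTB = 1.38×10⁻²³ × 449.15 × 9.15×10⁶ = 5.67×10⁻¹⁴ W
In dBm: 10 log₁₀(5.67×10⁻¹⁴ / 10⁻³) = −102.5 dBm

−102.5 dBm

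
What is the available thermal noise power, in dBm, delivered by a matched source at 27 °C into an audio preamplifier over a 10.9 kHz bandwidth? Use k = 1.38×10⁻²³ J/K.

−133.5 dBm

T = 27 °C + 273.15 = 300.15 K
P_n = kTB = 1.38×10⁻²³ × 300.15 × 1.09×10⁴ = 4.51×10⁻¹⁷ W
In dBm: 10 log₁₀(4.51×10⁻¹⁷ / 10⁻³) = −133.5 dBm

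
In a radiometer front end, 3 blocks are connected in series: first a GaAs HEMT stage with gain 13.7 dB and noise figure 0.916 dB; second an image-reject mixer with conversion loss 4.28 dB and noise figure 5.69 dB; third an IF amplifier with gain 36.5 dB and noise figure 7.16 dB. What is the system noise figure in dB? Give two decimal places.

Convert to linear (a loss of L dB is a gain of −L dB): F_i = 10^(NF_i/10), G_i = 10^(G_i,dB/10)
  Stage 1: F_1 = 10^(0.916/10) = 1.235, G_1 = 10^(13.7/10) = 23.44
  Stage 2: F_2 = 10^(5.69/10) = 3.707, G_2 = 10^(−4.28/10) = 0.3733
  Stage 3: F_3 = 10^(7.16/10) = 5.200, G_3 = 10^(36.5/10) = 4467
Friis cascade:
  F = 1.235 + (3.707 − 1)/23.44 + (5.200 − 1)/8.750 = 1.830
NF = 10 log₁₀(1.830) = 2.63 dB

2.63 dB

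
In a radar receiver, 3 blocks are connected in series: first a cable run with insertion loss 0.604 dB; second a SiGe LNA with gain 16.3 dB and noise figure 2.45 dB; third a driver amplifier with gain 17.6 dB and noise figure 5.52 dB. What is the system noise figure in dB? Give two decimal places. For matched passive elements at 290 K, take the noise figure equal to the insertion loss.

Convert to linear (a loss of L dB is a gain of −L dB): F_i = 10^(NF_i/10), G_i = 10^(G_i,dB/10)
  Stage 1: F_1 = 10^(0.604/10) = 1.149, G_1 = 10^(−0.604/10) = 0.8702
  Stage 2: F_2 = 10^(2.45/10) = 1.758, G_2 = 10^(16.3/10) = 42.66
  Stage 3: F_3 = 10^(5.52/10) = 3.565, G_3 = 10^(17.6/10) = 57.54
Friis cascade:
  F = 1.149 + (1.758 − 1)/0.8702 + (3.565 − 1)/37.12 = 2.089
NF = 10 log₁₀(2.089) = 3.20 dB

3.20 dB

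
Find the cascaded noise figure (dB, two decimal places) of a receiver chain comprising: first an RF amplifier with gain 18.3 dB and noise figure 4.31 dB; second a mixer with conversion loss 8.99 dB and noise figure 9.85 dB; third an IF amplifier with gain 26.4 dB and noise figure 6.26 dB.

5.06 dB

Convert to linear (a loss of L dB is a gain of −L dB): F_i = 10^(NF_i/10), G_i = 10^(G_i,dB/10)
  Stage 1: F_1 = 10^(4.31/10) = 2.698, G_1 = 10^(18.3/10) = 67.61
  Stage 2: F_2 = 10^(9.85/10) = 9.661, G_2 = 10^(−8.99/10) = 0.1262
  Stage 3: F_3 = 10^(6.26/10) = 4.227, G_3 = 10^(26.4/10) = 436.5
Friis cascade:
  F = 2.698 + (9.661 − 1)/67.61 + (4.227 − 1)/8.531 = 3.204
NF = 10 log₁₀(3.204) = 5.06 dB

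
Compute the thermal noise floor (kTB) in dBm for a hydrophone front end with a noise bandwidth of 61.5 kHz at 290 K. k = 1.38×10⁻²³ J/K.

−126.1 dBm

P_n = kTB = 1.38×10⁻²³ × 290 × 6.15×10⁴ = 2.46×10⁻¹⁶ W
In dBm: 10 log₁₀(2.46×10⁻¹⁶ / 10⁻³) = −126.1 dBm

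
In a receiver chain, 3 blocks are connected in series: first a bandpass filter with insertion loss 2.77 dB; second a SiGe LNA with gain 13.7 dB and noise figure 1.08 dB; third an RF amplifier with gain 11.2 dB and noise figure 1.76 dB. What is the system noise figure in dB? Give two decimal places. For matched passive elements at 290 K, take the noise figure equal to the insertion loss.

3.92 dB

Convert to linear (a loss of L dB is a gain of −L dB): F_i = 10^(NF_i/10), G_i = 10^(G_i,dB/10)
  Stage 1: F_1 = 10^(2.77/10) = 1.892, G_1 = 10^(−2.77/10) = 0.5284
  Stage 2: F_2 = 10^(1.08/10) = 1.282, G_2 = 10^(13.7/10) = 23.44
  Stage 3: F_3 = 10^(1.76/10) = 1.500, G_3 = 10^(11.2/10) = 13.18
Friis cascade:
  F = 1.892 + (1.282 − 1)/0.5284 + (1.500 − 1)/12.39 = 2.467
NF = 10 log₁₀(2.467) = 3.92 dB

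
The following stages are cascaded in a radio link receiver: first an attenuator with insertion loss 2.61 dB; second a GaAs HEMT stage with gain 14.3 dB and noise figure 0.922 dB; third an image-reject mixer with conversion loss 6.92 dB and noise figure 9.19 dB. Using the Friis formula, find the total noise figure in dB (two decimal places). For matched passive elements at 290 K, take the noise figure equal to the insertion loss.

4.39 dB

Convert to linear (a loss of L dB is a gain of −L dB): F_i = 10^(NF_i/10), G_i = 10^(G_i,dB/10)
  Stage 1: F_1 = 10^(2.61/10) = 1.824, G_1 = 10^(−2.61/10) = 0.5483
  Stage 2: F_2 = 10^(0.922/10) = 1.237, G_2 = 10^(14.3/10) = 26.92
  Stage 3: F_3 = 10^(9.19/10) = 8.299, G_3 = 10^(−6.92/10) = 0.2032
Friis cascade:
  F = 1.824 + (1.237 − 1)/0.5483 + (8.299 − 1)/14.76 = 2.750
NF = 10 log₁₀(2.750) = 4.39 dB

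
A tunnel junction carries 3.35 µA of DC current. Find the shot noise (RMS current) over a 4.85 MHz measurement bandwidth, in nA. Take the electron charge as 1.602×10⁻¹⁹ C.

I_n = √(2qI·B)
2qI·B = 2 × 1.602×10⁻¹⁹ × 3.35×10⁻⁶ × 4.85×10⁶ = 5.21×10⁻¹⁸ A²
I_n = √(5.21×10⁻¹⁸) = 2.28×10⁻⁹ A = 2.28 nA

2.28 nA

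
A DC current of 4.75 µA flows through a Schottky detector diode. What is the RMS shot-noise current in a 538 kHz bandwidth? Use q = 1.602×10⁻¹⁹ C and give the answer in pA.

I_n = √(2qI·B)
2qI·B = 2 × 1.602×10⁻¹⁹ × 4.75×10⁻⁶ × 5.38×10⁵ = 8.19×10⁻¹⁹ A²
I_n = √(8.19×10⁻¹⁹) = 9.05×10⁻¹⁰ A = 905 pA

905 pA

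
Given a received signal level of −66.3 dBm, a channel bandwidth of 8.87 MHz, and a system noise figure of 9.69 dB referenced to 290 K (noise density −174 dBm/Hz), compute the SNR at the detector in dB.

Noise floor: N = −174 + 10 log₁₀(B) + NF
10 log₁₀(8.87×10⁶) = 69.48 dB
N = −174 + 69.48 + 9.69 = −94.83 dBm
SNR = P_sig − N = −66.3 − (−94.83) = 28.53 dB → 28.5 dB

28.5 dB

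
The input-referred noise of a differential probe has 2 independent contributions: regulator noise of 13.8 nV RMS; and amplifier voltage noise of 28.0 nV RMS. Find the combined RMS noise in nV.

31.2 nV

Uncorrelated sources add in power (mean-square): V_tot = √(ΣV_i²)
V_tot = √[(1.38×10⁻⁸)² + (2.80×10⁻⁸)²] = 3.12×10⁻⁸ V = 31.2 nV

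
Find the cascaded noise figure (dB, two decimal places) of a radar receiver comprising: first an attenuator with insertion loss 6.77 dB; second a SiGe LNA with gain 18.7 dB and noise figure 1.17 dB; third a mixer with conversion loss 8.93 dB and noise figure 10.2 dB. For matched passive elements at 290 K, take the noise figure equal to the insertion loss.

Convert to linear (a loss of L dB is a gain of −L dB): F_i = 10^(NF_i/10), G_i = 10^(G_i,dB/10)
  Stage 1: F_1 = 10^(6.77/10) = 4.753, G_1 = 10^(−6.77/10) = 0.2104
  Stage 2: F_2 = 10^(1.17/10) = 1.309, G_2 = 10^(18.7/10) = 74.13
  Stage 3: F_3 = 10^(10.2/10) = 10.47, G_3 = 10^(−8.93/10) = 0.1279
Friis cascade:
  F = 4.753 + (1.309 − 1)/0.2104 + (10.47 − 1)/15.60 = 6.830
NF = 10 log₁₀(6.830) = 8.34 dB

8.34 dB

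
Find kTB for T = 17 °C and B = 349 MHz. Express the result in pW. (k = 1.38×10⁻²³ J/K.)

1.40 pW

T = 17 °C + 273.15 = 290.15 K
P_n = kTB = 1.38×10⁻²³ × 290.15 × 3.49×10⁸ = 1.40×10⁻¹² W = 1.40 pW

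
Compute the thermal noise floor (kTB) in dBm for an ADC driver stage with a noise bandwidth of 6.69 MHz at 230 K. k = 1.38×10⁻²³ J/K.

−106.7 dBm

P_n = kTB = 1.38×10⁻²³ × 230 × 6.69×10⁶ = 2.12×10⁻¹⁴ W
In dBm: 10 log₁₀(2.12×10⁻¹⁴ / 10⁻³) = −106.7 dBm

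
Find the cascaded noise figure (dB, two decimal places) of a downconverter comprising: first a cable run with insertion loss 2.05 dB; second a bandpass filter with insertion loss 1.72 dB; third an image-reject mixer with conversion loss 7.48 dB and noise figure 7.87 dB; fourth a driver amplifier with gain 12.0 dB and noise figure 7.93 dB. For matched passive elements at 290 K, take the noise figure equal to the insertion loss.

Convert to linear (a loss of L dB is a gain of −L dB): F_i = 10^(NF_i/10), G_i = 10^(G_i,dB/10)
  Stage 1: F_1 = 10^(2.05/10) = 1.603, G_1 = 10^(−2.05/10) = 0.6237
  Stage 2: F_2 = 10^(1.72/10) = 1.486, G_2 = 10^(−1.72/10) = 0.6730
  Stage 3: F_3 = 10^(7.87/10) = 6.124, G_3 = 10^(−7.48/10) = 0.1786
  Stage 4: F_4 = 10^(7.93/10) = 6.209, G_4 = 10^(12.0/10) = 15.85
Friis cascade:
  F = 1.603 + (1.486 − 1)/0.6237 + (6.124 − 1)/0.4198 + (6.209 − 1)/0.07499 = 84.05
NF = 10 log₁₀(84.05) = 19.25 dB

19.25 dB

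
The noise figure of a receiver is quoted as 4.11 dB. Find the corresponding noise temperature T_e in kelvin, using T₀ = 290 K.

F = 10^(4.11/10) = 2.57632
T_e = (F − 1)·T₀ = (2.57632 − 1) × 290 = 457 K

457 K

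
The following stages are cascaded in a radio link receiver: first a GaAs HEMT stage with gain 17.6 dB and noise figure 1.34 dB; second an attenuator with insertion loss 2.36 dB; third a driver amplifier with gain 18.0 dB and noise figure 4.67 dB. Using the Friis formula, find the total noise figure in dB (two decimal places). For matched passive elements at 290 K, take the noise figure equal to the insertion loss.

1.56 dB

Convert to linear (a loss of L dB is a gain of −L dB): F_i = 10^(NF_i/10), G_i = 10^(G_i,dB/10)
  Stage 1: F_1 = 10^(1.34/10) = 1.361, G_1 = 10^(17.6/10) = 57.54
  Stage 2: F_2 = 10^(2.36/10) = 1.722, G_2 = 10^(−2.36/10) = 0.5808
  Stage 3: F_3 = 10^(4.67/10) = 2.931, G_3 = 10^(18.0/10) = 63.10
Friis cascade:
  F = 1.361 + (1.722 − 1)/57.54 + (2.931 − 1)/33.42 = 1.432
NF = 10 log₁₀(1.432) = 1.56 dB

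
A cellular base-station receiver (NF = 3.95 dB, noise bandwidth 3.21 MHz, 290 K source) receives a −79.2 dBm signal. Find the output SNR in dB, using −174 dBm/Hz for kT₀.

Noise floor: N = −174 + 10 log₁₀(B) + NF
10 log₁₀(3.21×10⁶) = 65.07 dB
N = −174 + 65.07 + 3.95 = −104.98 dBm
SNR = P_sig − N = −79.2 − (−104.98) = 25.78 dB → 25.8 dB

25.8 dB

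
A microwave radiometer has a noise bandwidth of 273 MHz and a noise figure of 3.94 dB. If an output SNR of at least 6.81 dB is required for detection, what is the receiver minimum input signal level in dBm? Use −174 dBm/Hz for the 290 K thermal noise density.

−78.9 dBm

Sensitivity = −174 + 10 log₁₀(B) + NF + SNR_min
= −174 + 84.36 + 3.94 + 6.81
= −78.89 dBm → −78.9 dBm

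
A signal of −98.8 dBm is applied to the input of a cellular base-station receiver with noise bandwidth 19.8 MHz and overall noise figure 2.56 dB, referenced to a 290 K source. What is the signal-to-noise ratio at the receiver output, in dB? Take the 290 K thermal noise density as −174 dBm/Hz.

Noise floor: N = −174 + 10 log₁₀(B) + NF
10 log₁₀(1.98×10⁷) = 72.97 dB
N = −174 + 72.97 + 2.56 = −98.47 dBm
SNR = P_sig − N = −98.8 − (−98.47) = −0.33 dB → −0.3 dB

−0.3 dB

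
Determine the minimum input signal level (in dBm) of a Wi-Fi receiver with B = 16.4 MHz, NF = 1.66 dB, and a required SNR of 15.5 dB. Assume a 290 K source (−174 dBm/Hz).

Sensitivity = −174 + 10 log₁₀(B) + NF + SNR_min
= −174 + 72.15 + 1.66 + 15.5
= −84.69 dBm → −84.7 dBm

−84.7 dBm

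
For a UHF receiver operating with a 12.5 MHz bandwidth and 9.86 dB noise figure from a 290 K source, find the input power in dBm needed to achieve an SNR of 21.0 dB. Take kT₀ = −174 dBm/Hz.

Sensitivity = −174 + 10 log₁₀(B) + NF + SNR_min
= −174 + 70.97 + 9.86 + 21.0
= −72.17 dBm → −72.2 dBm

−72.2 dBm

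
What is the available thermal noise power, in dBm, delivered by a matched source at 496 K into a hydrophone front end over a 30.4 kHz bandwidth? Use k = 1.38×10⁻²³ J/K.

−126.8 dBm

P_n = kTB = 1.38×10⁻²³ × 496 × 3.04×10⁴ = 2.08×10⁻¹⁶ W
In dBm: 10 log₁₀(2.08×10⁻¹⁶ / 10⁻³) = −126.8 dBm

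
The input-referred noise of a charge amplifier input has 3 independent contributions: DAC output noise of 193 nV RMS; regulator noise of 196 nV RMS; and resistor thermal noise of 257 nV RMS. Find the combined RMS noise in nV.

376 nV

Uncorrelated sources add in power (mean-square): V_tot = √(ΣV_i²)
V_tot = √[(1.93×10⁻⁷)² + (1.96×10⁻⁷)² + (2.57×10⁻⁷)²] = 3.76×10⁻⁷ V = 376 nV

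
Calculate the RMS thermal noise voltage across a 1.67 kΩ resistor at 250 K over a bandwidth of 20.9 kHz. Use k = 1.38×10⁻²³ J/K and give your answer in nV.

V_n = √(4kTRB)
4kTRB = 4 × 1.38×10⁻²³ × 250 × 1.67×10³ × 2.09×10⁴ = 4.82×10⁻¹³ V²
V_n = √(4.82×10⁻¹³) = 6.94×10⁻⁷ V = 694 nV

694 nV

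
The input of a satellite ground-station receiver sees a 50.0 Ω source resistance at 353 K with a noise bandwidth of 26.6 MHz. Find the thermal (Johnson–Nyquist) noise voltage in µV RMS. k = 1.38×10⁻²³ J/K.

V_n = √(4kTRB)
4kTRB = 4 × 1.38×10⁻²³ × 353 × 5.00×10¹ × 2.66×10⁷ = 2.59×10⁻¹¹ V²
V_n = √(2.59×10⁻¹¹) = 5.09×10⁻⁶ V = 5.09 µV

5.09 µV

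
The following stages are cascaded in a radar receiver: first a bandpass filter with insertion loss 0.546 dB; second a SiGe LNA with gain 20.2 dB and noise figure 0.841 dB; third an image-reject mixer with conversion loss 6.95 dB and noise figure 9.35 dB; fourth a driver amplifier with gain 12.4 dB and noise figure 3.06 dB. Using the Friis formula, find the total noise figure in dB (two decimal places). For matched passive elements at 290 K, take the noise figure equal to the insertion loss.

1.80 dB

Convert to linear (a loss of L dB is a gain of −L dB): F_i = 10^(NF_i/10), G_i = 10^(G_i,dB/10)
  Stage 1: F_1 = 10^(0.546/10) = 1.134, G_1 = 10^(−0.546/10) = 0.8819
  Stage 2: F_2 = 10^(0.841/10) = 1.214, G_2 = 10^(20.2/10) = 104.7
  Stage 3: F_3 = 10^(9.35/10) = 8.610, G_3 = 10^(−6.95/10) = 0.2018
  Stage 4: F_4 = 10^(3.06/10) = 2.023, G_4 = 10^(12.4/10) = 17.38
Friis cascade:
  F = 1.134 + (1.214 − 1)/0.8819 + (8.610 − 1)/92.34 + (2.023 − 1)/18.64 = 1.514
NF = 10 log₁₀(1.514) = 1.80 dB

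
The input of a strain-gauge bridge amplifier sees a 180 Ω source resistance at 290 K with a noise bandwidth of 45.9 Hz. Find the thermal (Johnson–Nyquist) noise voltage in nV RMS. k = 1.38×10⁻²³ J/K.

11.5 nV

V_n = √(4kTRB)
4kTRB = 4 × 1.38×10⁻²³ × 290 × 1.80×10² × 4.59×10¹ = 1.32×10⁻¹⁶ V²
V_n = √(1.32×10⁻¹⁶) = 1.15×10⁻⁸ V = 11.5 nV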